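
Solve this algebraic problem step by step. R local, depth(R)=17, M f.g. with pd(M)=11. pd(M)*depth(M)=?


pd+depth=17
depth=17-11=6
pd*depth=11*6=66


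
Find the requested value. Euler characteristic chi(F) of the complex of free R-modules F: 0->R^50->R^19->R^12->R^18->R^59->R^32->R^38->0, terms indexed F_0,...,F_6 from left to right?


chi = sum (-1)^i * rank:
(-1)^0*50=50
(-1)^1*19=-19
(-1)^2*12=12
(-1)^3*18=-18
(-1)^4*59=59
(-1)^5*32=-32
(-1)^6*38=38
chi=90


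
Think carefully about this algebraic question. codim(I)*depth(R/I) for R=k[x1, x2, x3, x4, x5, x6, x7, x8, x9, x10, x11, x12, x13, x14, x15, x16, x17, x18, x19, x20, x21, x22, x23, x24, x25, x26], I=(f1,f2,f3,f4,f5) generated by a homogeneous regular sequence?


codim=5, depth=dim(R/I)=26-5=21
Product=5*21=105


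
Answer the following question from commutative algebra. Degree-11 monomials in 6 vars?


C(d+n-1,n-1)=C(16,5)=4368


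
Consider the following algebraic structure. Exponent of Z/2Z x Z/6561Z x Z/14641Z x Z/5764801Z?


Exponent = lcm of the cyclic orders; pairwise coprime => product.
2^1*3^8*11^4*7^8=2*6561*14641*5764801=1107528967808802


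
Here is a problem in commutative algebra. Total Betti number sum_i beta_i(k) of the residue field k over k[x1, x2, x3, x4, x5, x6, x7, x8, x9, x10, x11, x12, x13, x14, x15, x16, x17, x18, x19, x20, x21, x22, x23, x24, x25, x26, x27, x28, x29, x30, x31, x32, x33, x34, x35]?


Koszul resolution: beta_i(k)=C(n,i), n=35
sum_i C(35,i) = 2^35 = 34359738368


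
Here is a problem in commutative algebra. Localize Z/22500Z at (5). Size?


5-primary part: 22500=5^4*36
Size=5^4=625


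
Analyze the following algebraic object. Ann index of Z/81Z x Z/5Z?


Exponent = lcm of the cyclic orders; pairwise coprime => product.
3^4*5^1=81*5=405


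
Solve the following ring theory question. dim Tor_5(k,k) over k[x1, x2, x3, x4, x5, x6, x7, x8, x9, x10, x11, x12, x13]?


Koszul: C(n,i)=C(13,5)=1287


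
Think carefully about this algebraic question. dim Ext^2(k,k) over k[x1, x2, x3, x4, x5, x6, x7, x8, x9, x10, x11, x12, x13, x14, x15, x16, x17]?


C(n,i)=C(17,2)=136


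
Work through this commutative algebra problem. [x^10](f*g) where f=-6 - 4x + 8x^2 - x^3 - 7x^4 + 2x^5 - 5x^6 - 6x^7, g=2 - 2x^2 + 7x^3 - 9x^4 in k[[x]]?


[x^10] = sum a_i*b_j, i+j=10
  -5*-9=45
  -6*7=-42
Sum=3


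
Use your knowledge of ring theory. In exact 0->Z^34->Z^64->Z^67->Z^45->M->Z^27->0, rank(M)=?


Alt sum=0:
(-1)^0*34 + (-1)^1*64 + (-1)^2*67 + (-1)^3*45 + (-1)^4*? + (-1)^5*27=0
rank(M)=35


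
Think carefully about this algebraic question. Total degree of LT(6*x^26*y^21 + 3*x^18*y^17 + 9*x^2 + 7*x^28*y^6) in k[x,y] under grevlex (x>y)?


LT: 6*x^26*y^21
deg_x=26, deg_y=21
Total=26+21=47


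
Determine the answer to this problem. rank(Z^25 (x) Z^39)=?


rank(M(x)N) = rank(M)*rank(N)
25*39 = 975


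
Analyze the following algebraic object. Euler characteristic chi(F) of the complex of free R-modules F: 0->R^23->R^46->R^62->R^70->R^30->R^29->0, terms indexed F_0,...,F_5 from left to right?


chi = sum (-1)^i * rank:
(-1)^0*23=23
(-1)^1*46=-46
(-1)^2*62=62
(-1)^3*70=-70
(-1)^4*30=30
(-1)^5*29=-29
chi=-30


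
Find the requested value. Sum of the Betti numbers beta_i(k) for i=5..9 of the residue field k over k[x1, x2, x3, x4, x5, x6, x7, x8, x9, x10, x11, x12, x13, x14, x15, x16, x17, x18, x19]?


Koszul resolution: beta_i(k)=C(n,i), n=19
C(19,5)=11628, C(19,6)=27132, C(19,7)=50388, C(19,8)=75582, C(19,9)=92378
Sum=257108


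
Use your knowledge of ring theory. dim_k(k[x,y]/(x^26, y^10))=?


Basis: x^i*y^j, i<26, j<10
26*10=260


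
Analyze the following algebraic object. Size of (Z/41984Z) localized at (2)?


2-primary part: 41984=2^10*41
Size=2^10=1024


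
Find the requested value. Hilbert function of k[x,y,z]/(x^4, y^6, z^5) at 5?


Need i<4, j<6, k<5 with i+j+k=5.
For each i, j ranges over max(0,5-i-4)..min(5,5-i):
  i=0: j in [1,5] -> 5
  i=1: j in [0,4] -> 5
  i=2: j in [0,3] -> 4
  i=3: j in [0,2] -> 3
H(5) = 5+5+4+3 = 17


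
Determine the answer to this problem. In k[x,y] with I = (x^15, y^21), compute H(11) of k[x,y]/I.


k[x,y], I = (x^15, y^21), d = 11
Need i < 15 and d-i < 21.
Range: 0 <= i <= 11.
H(11) = 12


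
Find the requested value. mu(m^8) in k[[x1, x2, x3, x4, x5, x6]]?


C(n+d-1,d)=C(13,8)=1287


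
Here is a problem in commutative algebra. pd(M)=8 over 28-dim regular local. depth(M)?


pd+depth=depth(R)=28
depth=28-8=20


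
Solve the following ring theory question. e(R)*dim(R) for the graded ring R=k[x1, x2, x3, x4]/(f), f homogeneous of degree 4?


e(R)=deg(f)=4, dim(R)=4-1=3
e*dim=4*3=12


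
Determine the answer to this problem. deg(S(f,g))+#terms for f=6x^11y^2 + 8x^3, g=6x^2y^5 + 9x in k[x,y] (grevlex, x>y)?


LT(f)=6x^11y^2, LT(g)=6x^2y^5
lcm(LM)=x^11y^5
S(f,g) (scaled by 36 to clear denominators) = 6y^3*f - 6x^9*g = -54x^10 + 48x^3y^3
2 terms, deg 10.
10+2=12


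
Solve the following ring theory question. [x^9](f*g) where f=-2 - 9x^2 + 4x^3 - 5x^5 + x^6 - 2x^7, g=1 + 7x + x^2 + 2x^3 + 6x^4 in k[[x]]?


[x^9] = sum a_i*b_j, i+j=9
  -5*6=-30
  1*2=2
  -2*1=-2
Sum=-30


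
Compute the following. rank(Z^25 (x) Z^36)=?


rank(M(x)N) = rank(M)*rank(N)
25*36 = 900


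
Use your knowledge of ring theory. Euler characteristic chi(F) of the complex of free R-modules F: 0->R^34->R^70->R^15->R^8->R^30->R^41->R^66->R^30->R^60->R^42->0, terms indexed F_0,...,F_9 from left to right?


chi = sum (-1)^i * rank:
(-1)^0*34=34
(-1)^1*70=-70
(-1)^2*15=15
(-1)^3*8=-8
(-1)^4*30=30
(-1)^5*41=-41
(-1)^6*66=66
(-1)^7*30=-30
(-1)^8*60=60
(-1)^9*42=-42
chi=14


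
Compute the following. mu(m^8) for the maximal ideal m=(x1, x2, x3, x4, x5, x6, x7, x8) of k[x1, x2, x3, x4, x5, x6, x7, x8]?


Graded Nakayama: mu(m^d) = dim_k (m^d/m^(d+1)) = #degree-8 monomials in 8 vars
C(n+d-1,d)=C(15,8)=6435


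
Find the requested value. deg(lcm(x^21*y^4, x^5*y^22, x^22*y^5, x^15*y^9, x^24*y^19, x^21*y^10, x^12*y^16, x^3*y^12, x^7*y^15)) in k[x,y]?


lcm = componentwise max:
x: max(21,5,22,15,24,21,12,3,7)=24
y: max(4,22,5,9,19,10,16,12,15)=22
Total=24+22=46


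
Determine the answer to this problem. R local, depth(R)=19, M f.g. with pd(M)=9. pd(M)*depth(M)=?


pd+depth=19
depth=19-9=10
pd*depth=9*10=90


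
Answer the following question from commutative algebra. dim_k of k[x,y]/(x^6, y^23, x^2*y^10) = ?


k[x,y]/I, I = (x^6, y^23, x^2*y^10)
Rect: 6x23=138. Corner: (6-2)x(23-10)=52.
dim = 138-52 = 86


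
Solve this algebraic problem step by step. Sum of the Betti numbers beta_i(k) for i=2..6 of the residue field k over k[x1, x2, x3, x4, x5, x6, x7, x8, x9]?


Koszul resolution: beta_i(k)=C(n,i), n=9
C(9,2)=36, C(9,3)=84, C(9,4)=126, C(9,5)=126, C(9,6)=84
Sum=456


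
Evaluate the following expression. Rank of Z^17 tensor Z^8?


rank(M(x)N) = rank(M)*rank(N)
17*8 = 136


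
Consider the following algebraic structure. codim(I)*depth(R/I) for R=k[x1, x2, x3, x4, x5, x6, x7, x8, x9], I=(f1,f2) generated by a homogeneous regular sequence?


codim=2, depth=dim(R/I)=9-2=7
Product=2*7=14


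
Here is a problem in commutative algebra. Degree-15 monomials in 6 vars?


C(d+n-1,n-1)=C(20,5)=15504


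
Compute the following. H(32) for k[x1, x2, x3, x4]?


C(d+n-1,n-1)=C(35,3)=6545


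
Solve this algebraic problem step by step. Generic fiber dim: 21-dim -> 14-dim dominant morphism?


dim(fiber)=dim(X)-dim(Y)=21-14=7


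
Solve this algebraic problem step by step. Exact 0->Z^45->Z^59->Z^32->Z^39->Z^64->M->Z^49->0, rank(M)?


Alt sum=0:
(-1)^0*45 + (-1)^1*59 + (-1)^2*32 + (-1)^3*39 + (-1)^4*64 + (-1)^5*? + (-1)^6*49=0
rank(M)=92


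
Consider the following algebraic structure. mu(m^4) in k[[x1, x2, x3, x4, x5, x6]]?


C(n+d-1,d)=C(9,4)=126


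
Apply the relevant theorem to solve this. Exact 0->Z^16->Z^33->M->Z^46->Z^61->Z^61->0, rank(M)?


Alt sum=0:
(-1)^0*16 + (-1)^1*33 + (-1)^2*? + (-1)^3*46 + (-1)^4*61 + (-1)^5*61=0
rank(M)=63


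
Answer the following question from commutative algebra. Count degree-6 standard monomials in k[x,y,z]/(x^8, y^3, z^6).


Need i<8, j<3, k<6 with i+j+k=6.
For each i, j ranges over max(0,6-i-5)..min(2,6-i):
  i=0: j in [1,2] -> 2
  i=1: j in [0,2] -> 3
  i=2: j in [0,2] -> 3
  i=3: j in [0,2] -> 3
  i=4: j in [0,2] -> 3
  i=5: j in [0,1] -> 2
  i=6: j in [0,0] -> 1
H(6) = 2+3+3+3+3+2+1 = 17


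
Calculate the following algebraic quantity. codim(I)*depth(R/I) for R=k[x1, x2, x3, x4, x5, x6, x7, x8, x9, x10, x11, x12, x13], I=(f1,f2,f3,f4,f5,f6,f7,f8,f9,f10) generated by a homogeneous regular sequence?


codim=10, depth=dim(R/I)=13-10=3
Product=10*3=30


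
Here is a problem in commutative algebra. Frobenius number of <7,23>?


gcd(7,23)=1 => F=ab-a-b=7*23-7-23=161-30=131


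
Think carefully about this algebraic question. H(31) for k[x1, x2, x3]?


C(d+n-1,n-1)=C(33,2)=528


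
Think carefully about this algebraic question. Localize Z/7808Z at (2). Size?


2-primary part: 7808=2^7*61
Size=2^7=128


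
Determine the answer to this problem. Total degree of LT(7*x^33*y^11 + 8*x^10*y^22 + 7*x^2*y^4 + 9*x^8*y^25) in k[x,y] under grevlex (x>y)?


LT: 7*x^33*y^11
deg_x=33, deg_y=11
Total=33+11=44


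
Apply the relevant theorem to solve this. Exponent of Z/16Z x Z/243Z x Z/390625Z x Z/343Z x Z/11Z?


Exponent = lcm of the cyclic orders; pairwise coprime => product.
2^4*3^5*5^8*7^3*11^1=16*243*390625*343*11=5730243750000


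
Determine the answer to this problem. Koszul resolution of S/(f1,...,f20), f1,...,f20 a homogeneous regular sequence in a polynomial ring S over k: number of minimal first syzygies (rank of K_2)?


Regular sequence => Koszul complex is the minimal free resolution.
Syz_1 minimally generated by Koszul relations f_i*e_j - f_j*e_i (i<j): mu(Syz_1) = beta_2 = C(m,2) = m(m-1)/2
m=20
20*19/2 = 190


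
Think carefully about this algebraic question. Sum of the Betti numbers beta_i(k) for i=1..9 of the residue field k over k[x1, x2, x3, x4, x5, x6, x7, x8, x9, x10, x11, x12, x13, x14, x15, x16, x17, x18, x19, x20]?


Koszul resolution: beta_i(k)=C(n,i), n=20
C(20,1)=20, C(20,2)=190, C(20,3)=1140, C(20,4)=4845, C(20,5)=15504, C(20,6)=38760, C(20,7)=77520, C(20,8)=125970, C(20,9)=167960
Sum=431909


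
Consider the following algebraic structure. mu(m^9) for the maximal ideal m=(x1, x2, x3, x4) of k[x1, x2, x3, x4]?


Graded Nakayama: mu(m^d) = dim_k (m^d/m^(d+1)) = #degree-9 monomials in 4 vars
C(n+d-1,d)=C(12,9)=220


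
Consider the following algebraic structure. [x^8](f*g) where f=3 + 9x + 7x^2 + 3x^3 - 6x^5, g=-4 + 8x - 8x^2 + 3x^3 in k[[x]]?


[x^8] = sum a_i*b_j, i+j=8
  -6*3=-18
Sum=-18


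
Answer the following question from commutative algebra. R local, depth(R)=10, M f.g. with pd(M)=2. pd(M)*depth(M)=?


pd+depth=10
depth=10-2=8
pd*depth=2*8=16


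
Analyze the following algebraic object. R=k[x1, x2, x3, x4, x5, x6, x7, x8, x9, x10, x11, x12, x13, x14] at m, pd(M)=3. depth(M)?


pd+depth=depth(R)=14
depth=14-3=11


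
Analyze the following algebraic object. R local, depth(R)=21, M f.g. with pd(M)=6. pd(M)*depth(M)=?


pd+depth=21
depth=21-6=15
pd*depth=6*15=90


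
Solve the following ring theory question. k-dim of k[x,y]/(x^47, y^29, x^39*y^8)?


k[x,y]/I, I = (x^47, y^29, x^39*y^8)
Rect: 47x29=1363. Corner: (47-39)x(29-8)=168.
dim = 1363-168 = 1195


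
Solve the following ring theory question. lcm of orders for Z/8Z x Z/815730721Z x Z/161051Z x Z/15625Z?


Exponent = lcm of the cyclic orders; pairwise coprime => product.
2^3*13^8*11^5*5^6=8*815730721*161051*15625=16421781043471375000


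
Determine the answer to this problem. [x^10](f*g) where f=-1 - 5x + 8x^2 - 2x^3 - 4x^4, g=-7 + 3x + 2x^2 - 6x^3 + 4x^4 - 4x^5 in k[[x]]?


[x^10] = sum a_i*b_j, i+j=10
Sum=0


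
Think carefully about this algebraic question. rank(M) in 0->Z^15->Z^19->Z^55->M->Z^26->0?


Alt sum=0:
(-1)^0*15 + (-1)^1*19 + (-1)^2*55 + (-1)^3*? + (-1)^4*26=0
rank(M)=77


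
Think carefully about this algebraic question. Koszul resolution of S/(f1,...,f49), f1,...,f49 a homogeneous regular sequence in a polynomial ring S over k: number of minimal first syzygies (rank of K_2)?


Regular sequence => Koszul complex is the minimal free resolution.
Syz_1 minimally generated by Koszul relations f_i*e_j - f_j*e_i (i<j): mu(Syz_1) = beta_2 = C(m,2) = m(m-1)/2
m=49
49*48/2 = 1176


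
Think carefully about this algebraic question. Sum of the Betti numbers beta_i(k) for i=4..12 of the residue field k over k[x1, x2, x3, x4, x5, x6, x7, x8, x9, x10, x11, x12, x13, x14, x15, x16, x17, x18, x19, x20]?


Koszul resolution: beta_i(k)=C(n,i), n=20
C(20,4)=4845, C(20,5)=15504, C(20,6)=38760, C(20,7)=77520, C(20,8)=125970, C(20,9)=167960, C(20,10)=184756, C(20,11)=167960, C(20,12)=125970
Sum=909245


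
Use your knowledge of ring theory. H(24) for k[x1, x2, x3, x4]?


C(d+n-1,n-1)=C(27,3)=2925


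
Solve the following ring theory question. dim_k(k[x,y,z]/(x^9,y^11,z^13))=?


Basis: x^iy^jz^k, i<9,j<11,k<13
9*11*13=1287


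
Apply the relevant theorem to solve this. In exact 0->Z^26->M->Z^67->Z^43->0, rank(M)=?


Alt sum=0:
(-1)^0*26 + (-1)^1*? + (-1)^2*67 + (-1)^3*43=0
rank(M)=50


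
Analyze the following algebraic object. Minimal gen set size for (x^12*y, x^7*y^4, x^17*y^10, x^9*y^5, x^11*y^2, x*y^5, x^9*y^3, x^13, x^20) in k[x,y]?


Remove redundant (divisible by others).
x^9*y^5 redundant.
x^17*y^10 redundant.
x^20 redundant.
Min: x^13, x^12*y, x^11*y^2, x^9*y^3, x^7*y^4, x*y^5
Count=6


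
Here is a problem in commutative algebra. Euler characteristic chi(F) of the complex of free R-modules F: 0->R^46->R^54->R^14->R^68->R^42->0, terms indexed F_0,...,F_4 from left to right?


chi = sum (-1)^i * rank:
(-1)^0*46=46
(-1)^1*54=-54
(-1)^2*14=14
(-1)^3*68=-68
(-1)^4*42=42
chi=-20


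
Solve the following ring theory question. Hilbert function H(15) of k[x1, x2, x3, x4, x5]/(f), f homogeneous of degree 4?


C(19,4)-C(15,4)=3876-1365=2511


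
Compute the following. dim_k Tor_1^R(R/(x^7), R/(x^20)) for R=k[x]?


Tor_1(R/I,R/J)=(I cap J)/IJ=(x^20)/(x^27)
dim=27-20=min(7,20)=7


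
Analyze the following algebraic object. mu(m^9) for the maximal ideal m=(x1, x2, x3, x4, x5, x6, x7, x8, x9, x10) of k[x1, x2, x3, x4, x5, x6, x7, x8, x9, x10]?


Graded Nakayama: mu(m^d) = dim_k (m^d/m^(d+1)) = #degree-9 monomials in 10 vars
C(n+d-1,d)=C(18,9)=48620


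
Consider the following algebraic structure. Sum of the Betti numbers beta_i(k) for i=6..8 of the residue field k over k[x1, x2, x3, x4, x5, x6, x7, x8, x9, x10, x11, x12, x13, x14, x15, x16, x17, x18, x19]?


Koszul resolution: beta_i(k)=C(n,i), n=19
C(19,6)=27132, C(19,7)=50388, C(19,8)=75582
Sum=153102


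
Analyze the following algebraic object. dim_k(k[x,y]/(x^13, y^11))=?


Basis: x^i*y^j, i<13, j<11
13*11=143


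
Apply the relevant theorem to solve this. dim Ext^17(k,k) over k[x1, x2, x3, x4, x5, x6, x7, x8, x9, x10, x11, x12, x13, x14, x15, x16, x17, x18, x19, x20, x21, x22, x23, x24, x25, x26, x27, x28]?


C(n,i)=C(28,17)=21474180


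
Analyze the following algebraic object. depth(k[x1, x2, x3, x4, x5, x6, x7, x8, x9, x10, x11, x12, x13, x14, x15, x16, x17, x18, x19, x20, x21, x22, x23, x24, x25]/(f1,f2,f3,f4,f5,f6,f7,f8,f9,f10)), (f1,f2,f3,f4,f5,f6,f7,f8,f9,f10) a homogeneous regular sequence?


depth(R)=25
depth(R/I)=25-10=15


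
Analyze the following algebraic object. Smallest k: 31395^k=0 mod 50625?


31395^k mod 50625:
k=1: 31395
k=2: 27900
k=3: 6750
k=4: 0
First zero at k = 4


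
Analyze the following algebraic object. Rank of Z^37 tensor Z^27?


rank(M(x)N) = rank(M)*rank(N)
37*27 = 999


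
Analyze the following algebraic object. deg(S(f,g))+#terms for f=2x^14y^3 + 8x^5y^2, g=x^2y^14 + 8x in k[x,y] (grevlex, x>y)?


LT(f)=2x^14y^3, LT(g)=x^2y^14
lcm(LM)=x^14y^14
S(f,g) (scaled by 2 to clear denominators) = y^11*f - 2x^12*g = 8x^5y^13 - 16x^13
2 terms, deg 18.
18+2=20


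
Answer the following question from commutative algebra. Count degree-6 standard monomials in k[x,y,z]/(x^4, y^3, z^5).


Need i<4, j<3, k<5 with i+j+k=6.
For each i, j ranges over max(0,6-i-4)..min(2,6-i):
  i=0: j in [2,2] -> 1
  i=1: j in [1,2] -> 2
  i=2: j in [0,2] -> 3
  i=3: j in [0,2] -> 3
H(6) = 1+2+3+3 = 9


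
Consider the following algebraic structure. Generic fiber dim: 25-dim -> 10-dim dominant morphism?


dim(fiber)=dim(X)-dim(Y)=25-10=15


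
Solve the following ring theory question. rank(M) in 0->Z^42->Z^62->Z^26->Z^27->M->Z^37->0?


Alt sum=0:
(-1)^0*42 + (-1)^1*62 + (-1)^2*26 + (-1)^3*27 + (-1)^4*? + (-1)^5*37=0
rank(M)=58


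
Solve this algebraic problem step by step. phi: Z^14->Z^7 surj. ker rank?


rank(ker) = 14-7 = 7


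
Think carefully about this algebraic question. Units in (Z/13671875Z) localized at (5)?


Local ring = Z/1953125Z.
phi(1953125) = 5^8*(5-1) = 1562500


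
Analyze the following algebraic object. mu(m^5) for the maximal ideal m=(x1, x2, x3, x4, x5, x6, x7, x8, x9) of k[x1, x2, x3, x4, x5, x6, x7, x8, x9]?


Graded Nakayama: mu(m^d) = dim_k (m^d/m^(d+1)) = #degree-5 monomials in 9 vars
C(n+d-1,d)=C(13,5)=1287


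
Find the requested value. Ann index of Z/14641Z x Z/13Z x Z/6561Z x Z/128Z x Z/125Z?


Exponent = lcm of the cyclic orders; pairwise coprime => product.
11^4*13^1*3^8*2^7*5^3=14641*13*6561*128*125=19980397008000


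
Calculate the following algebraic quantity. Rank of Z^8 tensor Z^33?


rank(M(x)N) = rank(M)*rank(N)
8*33 = 264


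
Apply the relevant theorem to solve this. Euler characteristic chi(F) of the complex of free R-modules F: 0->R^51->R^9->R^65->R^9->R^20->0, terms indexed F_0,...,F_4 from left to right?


chi = sum (-1)^i * rank:
(-1)^0*51=51
(-1)^1*9=-9
(-1)^2*65=65
(-1)^3*9=-9
(-1)^4*20=20
chi=118


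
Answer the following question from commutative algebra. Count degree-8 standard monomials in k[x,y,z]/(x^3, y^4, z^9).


Need i<3, j<4, k<9 with i+j+k=8.
For each i, j ranges over max(0,8-i-8)..min(3,8-i):
  i=0: j in [0,3] -> 4
  i=1: j in [0,3] -> 4
  i=2: j in [0,3] -> 4
H(8) = 4+4+4 = 12


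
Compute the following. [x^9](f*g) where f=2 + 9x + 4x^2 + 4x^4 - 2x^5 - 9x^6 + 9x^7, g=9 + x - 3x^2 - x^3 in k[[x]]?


[x^9] = sum a_i*b_j, i+j=9
  -9*-1=9
  9*-3=-27
Sum=-18


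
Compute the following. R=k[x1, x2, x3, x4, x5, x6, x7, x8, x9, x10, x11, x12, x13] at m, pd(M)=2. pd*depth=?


pd+depth=13
depth=13-2=11
pd*depth=2*11=22


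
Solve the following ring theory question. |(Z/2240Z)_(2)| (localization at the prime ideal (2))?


2-primary part: 2240=2^6*35
Size=2^6=64


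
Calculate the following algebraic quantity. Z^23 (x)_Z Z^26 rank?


rank(M(x)N) = rank(M)*rank(N)
23*26 = 598


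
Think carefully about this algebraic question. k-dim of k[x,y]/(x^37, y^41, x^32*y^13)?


k[x,y]/I, I = (x^37, y^41, x^32*y^13)
Rect: 37x41=1517. Corner: (37-32)x(41-13)=140.
dim = 1517-140 = 1377


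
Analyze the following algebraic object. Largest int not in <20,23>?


gcd(20,23)=1 => F=ab-a-b=20*23-20-23=460-43=417


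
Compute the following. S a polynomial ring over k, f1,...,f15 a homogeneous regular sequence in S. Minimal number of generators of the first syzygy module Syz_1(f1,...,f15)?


Regular sequence => Koszul complex is the minimal free resolution.
Syz_1 minimally generated by Koszul relations f_i*e_j - f_j*e_i (i<j): mu(Syz_1) = beta_2 = C(m,2) = m(m-1)/2
m=15
15*14/2 = 105


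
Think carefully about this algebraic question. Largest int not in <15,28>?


gcd(15,28)=1 => F=ab-a-b=15*28-15-28=420-43=377


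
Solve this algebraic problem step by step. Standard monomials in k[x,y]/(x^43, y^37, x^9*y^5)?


k[x,y]/I, I = (x^43, y^37, x^9*y^5)
Rect: 43x37=1591. Corner: (43-9)x(37-5)=1088.
dim = 1591-1088 = 503


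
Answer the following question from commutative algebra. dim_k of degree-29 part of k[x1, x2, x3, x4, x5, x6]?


C(d+n-1,n-1)=C(34,5)=278256


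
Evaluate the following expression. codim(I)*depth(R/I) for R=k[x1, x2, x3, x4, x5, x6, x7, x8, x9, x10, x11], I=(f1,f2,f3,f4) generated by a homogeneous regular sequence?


codim=4, depth=dim(R/I)=11-4=7
Product=4*7=28


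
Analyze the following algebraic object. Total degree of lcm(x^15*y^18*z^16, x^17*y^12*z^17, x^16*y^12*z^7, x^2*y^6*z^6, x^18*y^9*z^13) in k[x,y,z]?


lcm = componentwise max:
x: max(15,17,16,2,18)=18
y: max(18,12,12,6,9)=18
z: max(16,17,7,6,13)=17
Total=18+18+17=53


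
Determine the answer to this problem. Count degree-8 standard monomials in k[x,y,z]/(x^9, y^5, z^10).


Need i<9, j<5, k<10 with i+j+k=8.
For each i, j ranges over max(0,8-i-9)..min(4,8-i):
  i=0: j in [0,4] -> 5
  i=1: j in [0,4] -> 5
  i=2: j in [0,4] -> 5
  i=3: j in [0,4] -> 5
  i=4: j in [0,4] -> 5
  i=5: j in [0,3] -> 4
  i=6: j in [0,2] -> 3
  i=7: j in [0,1] -> 2
  i=8: j in [0,0] -> 1
H(8) = 5+5+5+5+5+4+3+2+1 = 35


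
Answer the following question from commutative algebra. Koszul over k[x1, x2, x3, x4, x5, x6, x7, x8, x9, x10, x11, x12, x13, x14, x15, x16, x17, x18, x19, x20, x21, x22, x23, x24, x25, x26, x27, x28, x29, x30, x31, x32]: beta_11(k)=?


C(n,i)=C(32,11)=129024480


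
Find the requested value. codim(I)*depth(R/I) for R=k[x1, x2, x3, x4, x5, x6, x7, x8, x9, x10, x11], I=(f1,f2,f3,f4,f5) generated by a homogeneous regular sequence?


codim=5, depth=dim(R/I)=11-5=6
Product=5*6=30


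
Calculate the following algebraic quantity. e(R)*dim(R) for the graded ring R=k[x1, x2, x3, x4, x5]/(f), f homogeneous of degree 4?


e(R)=deg(f)=4, dim(R)=5-1=4
e*dim=4*4=16


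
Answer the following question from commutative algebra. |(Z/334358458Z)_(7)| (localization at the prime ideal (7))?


7-primary part: 334358458=7^8*58
Size=7^8=5764801


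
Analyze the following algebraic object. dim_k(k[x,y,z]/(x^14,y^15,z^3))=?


Basis: x^iy^jz^k, i<14,j<15,k<3
14*15*3=630


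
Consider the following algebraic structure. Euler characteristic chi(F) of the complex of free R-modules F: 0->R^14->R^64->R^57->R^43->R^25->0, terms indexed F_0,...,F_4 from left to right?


chi = sum (-1)^i * rank:
(-1)^0*14=14
(-1)^1*64=-64
(-1)^2*57=57
(-1)^3*43=-43
(-1)^4*25=25
chi=-11


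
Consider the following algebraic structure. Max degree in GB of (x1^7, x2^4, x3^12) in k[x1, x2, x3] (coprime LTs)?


Pure powers, coprime LTs => already GB.
Degrees: 7, 4, 12
Max=12


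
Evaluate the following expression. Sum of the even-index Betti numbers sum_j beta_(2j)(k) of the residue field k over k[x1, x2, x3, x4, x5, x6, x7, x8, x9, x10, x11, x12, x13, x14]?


Koszul resolution: beta_i(k)=C(n,i), n=14
sum_even C(14,i) = 2^(n-1) = 2^13 = 8192


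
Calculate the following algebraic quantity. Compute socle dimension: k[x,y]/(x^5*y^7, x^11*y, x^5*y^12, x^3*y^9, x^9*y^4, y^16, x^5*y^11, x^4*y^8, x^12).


Socle = ann(m) = span of standard monomials u with x*u, y*u in I (staircase corners).
Redundant generators: x^5*y^12, x^5*y^11
Minimal generators: x^12, x^11*y, x^9*y^4, x^5*y^7, x^4*y^8, x^3*y^9, y^16
Corners: x^2y^15, x^3y^8, x^4y^7, x^8y^6, x^10y^3, x^11
Socle dim=6


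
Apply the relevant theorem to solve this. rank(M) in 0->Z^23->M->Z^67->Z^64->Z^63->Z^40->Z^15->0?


Alt sum=0:
(-1)^0*23 + (-1)^1*? + (-1)^2*67 + (-1)^3*64 + (-1)^4*63 + (-1)^5*40 + (-1)^6*15=0
rank(M)=64


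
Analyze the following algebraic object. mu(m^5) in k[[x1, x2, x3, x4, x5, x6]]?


C(n+d-1,d)=C(10,5)=252


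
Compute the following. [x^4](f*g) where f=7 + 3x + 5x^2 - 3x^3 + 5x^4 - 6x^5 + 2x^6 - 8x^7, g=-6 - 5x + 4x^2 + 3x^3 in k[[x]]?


[x^4] = sum a_i*b_j, i+j=4
  3*3=9
  5*4=20
  -3*-5=15
  5*-6=-30
Sum=14


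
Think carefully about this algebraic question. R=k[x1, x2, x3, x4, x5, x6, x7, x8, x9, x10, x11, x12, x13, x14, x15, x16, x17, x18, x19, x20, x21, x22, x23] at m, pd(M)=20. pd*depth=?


pd+depth=23
depth=23-20=3
pd*depth=20*3=60


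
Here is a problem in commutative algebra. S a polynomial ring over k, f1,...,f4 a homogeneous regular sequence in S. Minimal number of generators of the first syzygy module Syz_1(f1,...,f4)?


Regular sequence => Koszul complex is the minimal free resolution.
Syz_1 minimally generated by Koszul relations f_i*e_j - f_j*e_i (i<j): mu(Syz_1) = beta_2 = C(m,2) = m(m-1)/2
m=4
4*3/2 = 6


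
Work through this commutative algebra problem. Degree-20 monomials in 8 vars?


C(d+n-1,n-1)=C(27,7)=888030


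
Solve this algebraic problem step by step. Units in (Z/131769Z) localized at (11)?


Local ring = Z/14641Z.
phi(14641) = 11^3*(11-1) = 13310


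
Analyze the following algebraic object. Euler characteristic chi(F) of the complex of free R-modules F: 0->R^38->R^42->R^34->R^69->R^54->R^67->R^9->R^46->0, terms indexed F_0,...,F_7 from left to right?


chi = sum (-1)^i * rank:
(-1)^0*38=38
(-1)^1*42=-42
(-1)^2*34=34
(-1)^3*69=-69
(-1)^4*54=54
(-1)^5*67=-67
(-1)^6*9=9
(-1)^7*46=-46
chi=-89


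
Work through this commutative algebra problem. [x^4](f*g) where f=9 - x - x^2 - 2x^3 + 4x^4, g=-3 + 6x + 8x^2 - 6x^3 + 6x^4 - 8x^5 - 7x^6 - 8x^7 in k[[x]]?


[x^4] = sum a_i*b_j, i+j=4
  9*6=54
  -1*-6=6
  -1*8=-8
  -2*6=-12
  4*-3=-12
Sum=28


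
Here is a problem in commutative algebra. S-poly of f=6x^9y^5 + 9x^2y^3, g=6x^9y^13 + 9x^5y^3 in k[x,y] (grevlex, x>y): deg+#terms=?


LT(f)=6x^9y^5, LT(g)=6x^9y^13
lcm(LM)=x^9y^13
S(f,g) (scaled by 36 to clear denominators) = 6y^8*f - 6*g = 54x^2y^11 - 54x^5y^3
2 terms, deg 13.
13+2=15


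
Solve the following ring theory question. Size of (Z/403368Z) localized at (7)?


7-primary part: 403368=7^5*24
Size=7^5=16807


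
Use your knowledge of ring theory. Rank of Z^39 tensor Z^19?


rank(M(x)N) = rank(M)*rank(N)
39*19 = 741


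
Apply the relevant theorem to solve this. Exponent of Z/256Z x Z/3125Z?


Exponent = lcm of the cyclic orders; pairwise coprime => product.
2^8*5^5=256*3125=800000


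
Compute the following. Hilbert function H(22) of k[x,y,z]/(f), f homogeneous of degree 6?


C(24,2)-C(18,2)=276-153=123


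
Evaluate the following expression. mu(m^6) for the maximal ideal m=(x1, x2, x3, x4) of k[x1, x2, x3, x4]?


Graded Nakayama: mu(m^d) = dim_k (m^d/m^(d+1)) = #degree-6 monomials in 4 vars
C(n+d-1,d)=C(9,6)=84


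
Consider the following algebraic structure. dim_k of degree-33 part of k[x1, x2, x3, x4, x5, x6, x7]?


C(d+n-1,n-1)=C(39,6)=3262623


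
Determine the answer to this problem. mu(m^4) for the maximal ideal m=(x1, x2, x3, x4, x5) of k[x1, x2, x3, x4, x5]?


Graded Nakayama: mu(m^d) = dim_k (m^d/m^(d+1)) = #degree-4 monomials in 5 vars
C(n+d-1,d)=C(8,4)=70


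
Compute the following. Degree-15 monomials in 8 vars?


C(d+n-1,n-1)=C(22,7)=170544


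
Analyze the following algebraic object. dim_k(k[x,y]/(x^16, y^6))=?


Basis: x^i*y^j, i<16, j<6
16*6=96


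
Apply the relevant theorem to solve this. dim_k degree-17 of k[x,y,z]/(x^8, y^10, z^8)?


Need i<8, j<10, k<8 with i+j+k=17.
For each i, j ranges over max(0,17-i-7)..min(9,17-i):
  i=0: j in [10,9] -> 0
  i=1: j in [9,9] -> 1
  i=2: j in [8,9] -> 2
  i=3: j in [7,9] -> 3
  i=4: j in [6,9] -> 4
  i=5: j in [5,9] -> 5
  i=6: j in [4,9] -> 6
  i=7: j in [3,9] -> 7
H(17) = 0+1+2+3+4+5+6+7 = 28


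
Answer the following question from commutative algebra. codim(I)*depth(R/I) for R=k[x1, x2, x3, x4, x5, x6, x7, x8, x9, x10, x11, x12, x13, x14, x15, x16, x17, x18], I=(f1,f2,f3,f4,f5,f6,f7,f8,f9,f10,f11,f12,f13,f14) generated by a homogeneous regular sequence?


codim=14, depth=dim(R/I)=18-14=4
Product=14*4=56


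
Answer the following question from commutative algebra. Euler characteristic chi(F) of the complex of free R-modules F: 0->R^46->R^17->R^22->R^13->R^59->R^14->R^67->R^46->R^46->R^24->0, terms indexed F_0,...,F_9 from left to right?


chi = sum (-1)^i * rank:
(-1)^0*46=46
(-1)^1*17=-17
(-1)^2*22=22
(-1)^3*13=-13
(-1)^4*59=59
(-1)^5*14=-14
(-1)^6*67=67
(-1)^7*46=-46
(-1)^8*46=46
(-1)^9*24=-24
chi=126


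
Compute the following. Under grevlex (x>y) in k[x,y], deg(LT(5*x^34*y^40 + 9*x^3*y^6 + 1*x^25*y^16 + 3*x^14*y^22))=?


LT: 5*x^34*y^40
deg_x=34, deg_y=40
Total=34+40=74


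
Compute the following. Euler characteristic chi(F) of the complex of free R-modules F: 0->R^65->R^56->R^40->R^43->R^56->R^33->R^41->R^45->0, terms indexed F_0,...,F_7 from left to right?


chi = sum (-1)^i * rank:
(-1)^0*65=65
(-1)^1*56=-56
(-1)^2*40=40
(-1)^3*43=-43
(-1)^4*56=56
(-1)^5*33=-33
(-1)^6*41=41
(-1)^7*45=-45
chi=25


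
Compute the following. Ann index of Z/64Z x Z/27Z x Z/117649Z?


Exponent = lcm of the cyclic orders; pairwise coprime => product.
2^6*3^3*7^6=64*27*117649=203297472


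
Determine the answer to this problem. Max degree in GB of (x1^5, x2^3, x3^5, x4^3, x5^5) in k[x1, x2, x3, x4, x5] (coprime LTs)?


Pure powers, coprime LTs => already GB.
Degrees: 5, 3, 5, 3, 5
Max=5


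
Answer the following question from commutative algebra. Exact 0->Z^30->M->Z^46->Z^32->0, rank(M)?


Alt sum=0:
(-1)^0*30 + (-1)^1*? + (-1)^2*46 + (-1)^3*32=0
rank(M)=44


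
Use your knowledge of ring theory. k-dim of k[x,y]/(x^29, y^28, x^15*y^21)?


k[x,y]/I, I = (x^29, y^28, x^15*y^21)
Rect: 29x28=812. Corner: (29-15)x(28-21)=98.
dim = 812-98 = 714


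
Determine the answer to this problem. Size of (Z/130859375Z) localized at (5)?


5-primary part: 130859375=5^9*67
Size=5^9=1953125


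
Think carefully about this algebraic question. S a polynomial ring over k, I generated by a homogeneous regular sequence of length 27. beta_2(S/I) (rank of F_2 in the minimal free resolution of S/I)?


Regular sequence => Koszul complex is the minimal free resolution.
Syz_1 minimally generated by Koszul relations f_i*e_j - f_j*e_i (i<j): mu(Syz_1) = beta_2 = C(m,2) = m(m-1)/2
m=27
27*26/2 = 351


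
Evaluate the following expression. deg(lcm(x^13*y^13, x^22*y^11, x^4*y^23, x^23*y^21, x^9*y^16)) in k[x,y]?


lcm = componentwise max:
x: max(13,22,4,23,9)=23
y: max(13,11,23,21,16)=23
Total=23+23=46


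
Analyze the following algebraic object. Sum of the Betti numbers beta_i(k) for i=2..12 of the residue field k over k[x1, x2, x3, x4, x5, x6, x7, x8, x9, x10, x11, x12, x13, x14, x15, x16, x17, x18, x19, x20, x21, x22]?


Koszul resolution: beta_i(k)=C(n,i), n=22
C(22,2)=231, C(22,3)=1540, C(22,4)=7315, C(22,5)=26334, C(22,6)=74613, C(22,7)=170544, C(22,8)=319770, C(22,9)=497420, C(22,10)=646646, C(22,11)=705432, C(22,12)=646646
Sum=3096491


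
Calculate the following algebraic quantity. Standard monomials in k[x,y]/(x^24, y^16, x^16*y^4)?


k[x,y]/I, I = (x^24, y^16, x^16*y^4)
Rect: 24x16=384. Corner: (24-16)x(16-4)=96.
dim = 384-96 = 288


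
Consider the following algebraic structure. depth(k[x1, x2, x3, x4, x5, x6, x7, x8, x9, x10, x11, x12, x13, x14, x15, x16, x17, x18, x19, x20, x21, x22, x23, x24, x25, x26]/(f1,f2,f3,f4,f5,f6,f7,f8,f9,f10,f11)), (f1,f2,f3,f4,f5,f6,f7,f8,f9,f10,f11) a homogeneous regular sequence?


depth(R)=26
depth(R/I)=26-11=15


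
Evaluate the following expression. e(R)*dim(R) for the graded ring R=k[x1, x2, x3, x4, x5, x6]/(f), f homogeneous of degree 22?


e(R)=deg(f)=22, dim(R)=6-1=5
e*dim=22*5=110


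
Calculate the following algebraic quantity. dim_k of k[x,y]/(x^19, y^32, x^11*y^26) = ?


k[x,y]/I, I = (x^19, y^32, x^11*y^26)
Rect: 19x32=608. Corner: (19-11)x(32-26)=48.
dim = 608-48 = 560


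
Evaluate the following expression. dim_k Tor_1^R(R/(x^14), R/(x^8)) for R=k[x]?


Tor_1(R/I,R/J)=(I cap J)/IJ=(x^14)/(x^22)
dim=22-14=min(14,8)=8


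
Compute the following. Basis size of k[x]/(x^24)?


Basis: 1,x,...,x^23
dim=24


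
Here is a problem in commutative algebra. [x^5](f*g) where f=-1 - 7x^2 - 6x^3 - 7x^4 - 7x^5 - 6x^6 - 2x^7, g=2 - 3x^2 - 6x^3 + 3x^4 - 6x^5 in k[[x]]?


[x^5] = sum a_i*b_j, i+j=5
  -1*-6=6
  -7*-6=42
  -6*-3=18
  -7*2=-14
Sum=52


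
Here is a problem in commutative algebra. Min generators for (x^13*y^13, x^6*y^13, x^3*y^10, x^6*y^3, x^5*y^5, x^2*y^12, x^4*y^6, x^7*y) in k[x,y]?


Remove redundant (divisible by others).
x^13*y^13 redundant.
x^6*y^13 redundant.
Min: x^7*y, x^6*y^3, x^5*y^5, x^4*y^6, x^3*y^10, x^2*y^12
Count=6


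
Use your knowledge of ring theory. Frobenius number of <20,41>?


gcd(20,41)=1 => F=ab-a-b=20*41-20-41=820-61=759


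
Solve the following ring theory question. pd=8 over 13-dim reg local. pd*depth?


pd+depth=13
depth=13-8=5
pd*depth=8*5=40


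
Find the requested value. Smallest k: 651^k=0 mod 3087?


651^k mod 3087:
k=1: 651
k=2: 882
k=3: 0
First zero at k = 3


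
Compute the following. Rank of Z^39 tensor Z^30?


rank(M(x)N) = rank(M)*rank(N)
39*30 = 1170


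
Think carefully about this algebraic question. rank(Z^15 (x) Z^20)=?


rank(M(x)N) = rank(M)*rank(N)
15*20 = 300


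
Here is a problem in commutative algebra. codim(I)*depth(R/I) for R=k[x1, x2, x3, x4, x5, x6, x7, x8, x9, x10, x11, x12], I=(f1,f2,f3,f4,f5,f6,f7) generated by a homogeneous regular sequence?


codim=7, depth=dim(R/I)=12-7=5
Product=7*5=35


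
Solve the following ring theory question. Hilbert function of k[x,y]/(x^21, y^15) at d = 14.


k[x,y], I = (x^21, y^15), d = 14
Need i < 21 and d-i < 15.
Range: 0 <= i <= 14.
H(14) = 15


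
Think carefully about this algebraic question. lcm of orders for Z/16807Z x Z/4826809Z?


Exponent = lcm of the cyclic orders; pairwise coprime => product.
7^5*13^6=16807*4826809=81124178863


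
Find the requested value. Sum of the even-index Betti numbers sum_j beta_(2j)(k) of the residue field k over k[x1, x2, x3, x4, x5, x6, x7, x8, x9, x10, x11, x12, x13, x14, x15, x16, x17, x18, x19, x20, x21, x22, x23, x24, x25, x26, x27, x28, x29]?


Koszul resolution: beta_i(k)=C(n,i), n=29
sum_even C(29,i) = 2^(n-1) = 2^28 = 268435456


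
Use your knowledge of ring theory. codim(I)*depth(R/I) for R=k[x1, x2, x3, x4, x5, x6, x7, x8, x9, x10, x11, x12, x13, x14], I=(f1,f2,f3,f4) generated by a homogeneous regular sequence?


codim=4, depth=dim(R/I)=14-4=10
Product=4*10=40


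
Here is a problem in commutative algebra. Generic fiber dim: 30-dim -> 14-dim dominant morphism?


dim(fiber)=dim(X)-dim(Y)=30-14=16


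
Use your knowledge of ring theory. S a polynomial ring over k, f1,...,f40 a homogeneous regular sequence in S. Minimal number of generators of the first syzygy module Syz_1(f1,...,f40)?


Regular sequence => Koszul complex is the minimal free resolution.
Syz_1 minimally generated by Koszul relations f_i*e_j - f_j*e_i (i<j): mu(Syz_1) = beta_2 = C(m,2) = m(m-1)/2
m=40
40*39/2 = 780


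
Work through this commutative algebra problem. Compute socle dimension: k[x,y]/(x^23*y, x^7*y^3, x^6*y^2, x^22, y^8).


Socle = ann(m) = span of standard monomials u with x*u, y*u in I (staircase corners).
Redundant generators: x^23*y, x^7*y^3
Minimal generators: x^22, x^6*y^2, y^8
Corners: x^5y^7, x^21y
Socle dim=2


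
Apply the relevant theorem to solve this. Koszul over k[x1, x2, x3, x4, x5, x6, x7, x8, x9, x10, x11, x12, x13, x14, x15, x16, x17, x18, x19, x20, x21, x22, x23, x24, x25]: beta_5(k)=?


C(n,i)=C(25,5)=53130


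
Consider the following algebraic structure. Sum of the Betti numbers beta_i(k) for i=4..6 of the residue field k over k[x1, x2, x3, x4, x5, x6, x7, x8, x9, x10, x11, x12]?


Koszul resolution: beta_i(k)=C(n,i), n=12
C(12,4)=495, C(12,5)=792, C(12,6)=924
Sum=2211


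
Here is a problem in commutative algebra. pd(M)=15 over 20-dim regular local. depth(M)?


pd+depth=depth(R)=20
depth=20-15=5


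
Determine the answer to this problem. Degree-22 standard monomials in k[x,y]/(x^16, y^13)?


k[x,y], I = (x^16, y^13), d = 22
Need i < 16 and d-i < 13.
Range: 10 <= i <= 15.
H(22) = 6


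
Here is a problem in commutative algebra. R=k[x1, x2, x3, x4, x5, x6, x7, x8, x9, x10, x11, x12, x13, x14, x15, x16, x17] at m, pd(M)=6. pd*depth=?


pd+depth=17
depth=17-6=11
pd*depth=6*11=66


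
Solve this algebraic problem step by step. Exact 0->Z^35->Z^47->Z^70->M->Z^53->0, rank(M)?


Alt sum=0:
(-1)^0*35 + (-1)^1*47 + (-1)^2*70 + (-1)^3*? + (-1)^4*53=0
rank(M)=111


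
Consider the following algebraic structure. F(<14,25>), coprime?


gcd(14,25)=1 => F=ab-a-b=14*25-14-25=350-39=311


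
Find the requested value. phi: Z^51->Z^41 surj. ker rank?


rank(ker) = 51-41 = 10


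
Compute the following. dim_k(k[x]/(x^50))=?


Basis: 1,x,...,x^49
dim=50


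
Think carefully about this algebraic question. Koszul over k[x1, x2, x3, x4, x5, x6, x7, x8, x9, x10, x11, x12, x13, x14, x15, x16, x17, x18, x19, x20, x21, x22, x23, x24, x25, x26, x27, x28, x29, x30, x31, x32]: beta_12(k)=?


C(n,i)=C(32,12)=225792840


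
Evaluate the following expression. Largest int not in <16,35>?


gcd(16,35)=1 => F=ab-a-b=16*35-16-35=560-51=509


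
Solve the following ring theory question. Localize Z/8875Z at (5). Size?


5-primary part: 8875=5^3*71
Size=5^3=125


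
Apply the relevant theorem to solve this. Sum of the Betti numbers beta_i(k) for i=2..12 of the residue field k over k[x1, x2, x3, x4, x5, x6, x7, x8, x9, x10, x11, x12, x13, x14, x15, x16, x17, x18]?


Koszul resolution: beta_i(k)=C(n,i), n=18
C(18,2)=153, C(18,3)=816, C(18,4)=3060, C(18,5)=8568, C(18,6)=18564, C(18,7)=31824, C(18,8)=43758, C(18,9)=48620, C(18,10)=43758, C(18,11)=31824, C(18,12)=18564
Sum=249509


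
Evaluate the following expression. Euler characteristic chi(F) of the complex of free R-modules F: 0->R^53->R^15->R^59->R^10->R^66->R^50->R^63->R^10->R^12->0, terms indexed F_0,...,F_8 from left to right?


chi = sum (-1)^i * rank:
(-1)^0*53=53
(-1)^1*15=-15
(-1)^2*59=59
(-1)^3*10=-10
(-1)^4*66=66
(-1)^5*50=-50
(-1)^6*63=63
(-1)^7*10=-10
(-1)^8*12=12
chi=168


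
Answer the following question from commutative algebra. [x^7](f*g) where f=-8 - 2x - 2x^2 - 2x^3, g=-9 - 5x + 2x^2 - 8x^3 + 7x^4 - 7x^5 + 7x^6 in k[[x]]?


[x^7] = sum a_i*b_j, i+j=7
  -2*7=-14
  -2*-7=14
  -2*7=-14
Sum=-14


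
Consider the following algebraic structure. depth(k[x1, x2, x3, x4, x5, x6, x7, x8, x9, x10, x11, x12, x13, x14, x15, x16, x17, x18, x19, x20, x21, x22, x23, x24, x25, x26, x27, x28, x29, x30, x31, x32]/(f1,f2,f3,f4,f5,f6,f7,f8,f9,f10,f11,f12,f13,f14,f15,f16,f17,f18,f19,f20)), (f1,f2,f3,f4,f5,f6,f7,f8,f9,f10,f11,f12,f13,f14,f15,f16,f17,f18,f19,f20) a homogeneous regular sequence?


depth(R)=32
depth(R/I)=32-20=12


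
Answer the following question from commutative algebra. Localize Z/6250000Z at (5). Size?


5-primary part: 6250000=5^8*16
Size=5^8=390625


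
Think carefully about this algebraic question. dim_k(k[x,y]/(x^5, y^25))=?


Basis: x^i*y^j, i<5, j<25
5*25=125


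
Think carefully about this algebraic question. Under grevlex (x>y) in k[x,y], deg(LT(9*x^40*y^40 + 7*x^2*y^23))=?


LT: 9*x^40*y^40
deg_x=40, deg_y=40
Total=40+40=80


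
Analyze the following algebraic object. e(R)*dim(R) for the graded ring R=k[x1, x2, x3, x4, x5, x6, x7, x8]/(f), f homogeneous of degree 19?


e(R)=deg(f)=19, dim(R)=8-1=7
e*dim=19*7=133


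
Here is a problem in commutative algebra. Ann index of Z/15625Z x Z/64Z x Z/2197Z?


Exponent = lcm of the cyclic orders; pairwise coprime => product.
5^6*2^6*13^3=15625*64*2197=2197000000


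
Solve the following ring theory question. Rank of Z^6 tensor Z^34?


rank(M(x)N) = rank(M)*rank(N)
6*34 = 204


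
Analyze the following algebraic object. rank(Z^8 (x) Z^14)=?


rank(M(x)N) = rank(M)*rank(N)
8*14 = 112


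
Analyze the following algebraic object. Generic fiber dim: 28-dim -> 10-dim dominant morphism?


dim(fiber)=dim(X)-dim(Y)=28-10=18
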